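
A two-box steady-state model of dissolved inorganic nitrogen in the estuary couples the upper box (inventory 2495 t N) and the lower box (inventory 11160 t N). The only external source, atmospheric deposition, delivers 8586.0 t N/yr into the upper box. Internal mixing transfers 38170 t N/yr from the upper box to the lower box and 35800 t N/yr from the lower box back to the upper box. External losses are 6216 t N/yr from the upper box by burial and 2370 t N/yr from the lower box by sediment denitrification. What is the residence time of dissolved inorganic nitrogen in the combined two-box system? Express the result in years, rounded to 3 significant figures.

1.59 yr

For the system as a whole, the A↔B exchange is internal and contributes nothing to the throughput; only the external sinks remove mass.
M_total = 2495 + 11160 = 13655 t N.
ΣF_external_out = 6216 + 2370 = 8586.0 t N/yr.
τ = M_total / ΣF_ext = 13655 / 8586.0 = 1.590 yr.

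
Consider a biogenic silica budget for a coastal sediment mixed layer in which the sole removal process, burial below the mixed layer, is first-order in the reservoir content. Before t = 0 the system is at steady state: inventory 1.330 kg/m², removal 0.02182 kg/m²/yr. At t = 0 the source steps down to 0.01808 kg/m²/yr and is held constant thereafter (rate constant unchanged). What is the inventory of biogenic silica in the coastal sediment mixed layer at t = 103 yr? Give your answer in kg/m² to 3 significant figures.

Residence time τ = M₀/F₀ = 60.95 yr. The eventual steady state is M_∞ = M₀·(F₁/F₀) = 1.330 × 0.01808/0.02182 = 1.1020 kg/m².
The anomaly ΔM(t) = M(t) − M_∞ decays as ΔM₀·e^(−t/τ) with ΔM₀ = 1.330 − 1.1020 = 0.2280 kg/m².
At t = 103 yr, e^(−t/τ) = e^(−1.690) = 0.1846, so ΔM = 0.04207 kg/m² and M = 1.1020 + 0.04207 = 1.1441 kg/m².

1.14 kg/m²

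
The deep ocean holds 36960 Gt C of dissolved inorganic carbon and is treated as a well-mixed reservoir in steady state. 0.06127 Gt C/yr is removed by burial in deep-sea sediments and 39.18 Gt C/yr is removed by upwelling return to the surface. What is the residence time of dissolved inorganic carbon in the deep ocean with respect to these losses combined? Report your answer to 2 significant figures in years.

Total removal = 0.06127 + 39.18 = 39.241 Gt C/yr.
τ = M / ΣF_out = 36960 / 39.241 = 941.9 yr.

940 yr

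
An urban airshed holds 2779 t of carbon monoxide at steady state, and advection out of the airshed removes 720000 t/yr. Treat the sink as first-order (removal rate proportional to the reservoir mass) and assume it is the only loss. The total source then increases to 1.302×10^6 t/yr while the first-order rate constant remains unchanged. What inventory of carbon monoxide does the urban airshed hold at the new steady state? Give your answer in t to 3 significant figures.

5030 t

Rate constant k = F/M = 720000 / 2779 = 259.1 yr⁻¹.
At the new steady state, source = k·M_new ⇒ M_new = 1.302×10^6 / 259.1 = 5025 t.
(Equivalently M_new = M × F_new/F_old = 2779 × 1.302×10^6/720000.)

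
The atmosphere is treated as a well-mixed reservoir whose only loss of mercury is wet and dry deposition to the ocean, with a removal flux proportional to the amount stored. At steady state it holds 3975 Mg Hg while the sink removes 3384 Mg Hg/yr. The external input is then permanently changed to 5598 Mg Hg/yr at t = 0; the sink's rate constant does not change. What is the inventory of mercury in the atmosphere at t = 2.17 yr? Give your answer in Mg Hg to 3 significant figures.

The sink rate constant is k = F₀/M₀ = 3384/3975 = 0.8513 yr⁻¹.
Solving dM/dt = F₁ − kM with M(0) = M₀ gives M(t) = F₁/k + (M₀ − F₁/k)·e^(−kt).
F₁/k = 5598/0.8513 = 6575.7 Mg Hg; kt = 0.8513 × 2.17 = 1.847, e^(−kt) = 0.1577.
M(2.17) = 6575.7 + (3975 − 6575.7) × 0.1577 = 6575.7 − 410.0 = 6165.7 Mg Hg.

6170 Mg Hg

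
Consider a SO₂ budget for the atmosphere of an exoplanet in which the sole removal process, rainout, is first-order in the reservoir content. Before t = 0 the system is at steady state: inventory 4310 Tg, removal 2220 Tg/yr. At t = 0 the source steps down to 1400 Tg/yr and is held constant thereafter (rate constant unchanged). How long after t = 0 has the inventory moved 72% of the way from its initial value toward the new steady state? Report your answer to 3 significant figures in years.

2.47 yr

τ = M₀/F₀ = 4310/2220 = 1.941 yr.
The remaining gap fraction is e^(−t/τ); 72% covered ⇒ e^(−t/τ) = 0.280.
t = −τ ln(0.280) = 1.941 × 1.273 = 2.471 yr.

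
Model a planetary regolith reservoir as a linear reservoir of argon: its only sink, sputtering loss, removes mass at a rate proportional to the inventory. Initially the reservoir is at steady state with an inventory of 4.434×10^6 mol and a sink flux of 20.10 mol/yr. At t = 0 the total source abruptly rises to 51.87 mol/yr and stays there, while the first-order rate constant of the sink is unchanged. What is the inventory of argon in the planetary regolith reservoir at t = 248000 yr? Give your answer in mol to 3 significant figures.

Residence time τ = M₀/F₀ = 220600 yr. The eventual steady state is M_∞ = M₀·(F₁/F₀) = 4.434×10^6 × 51.87/20.10 = 1.1442×10^7 mol.
The anomaly ΔM(t) = M(t) − M_∞ decays as ΔM₀·e^(−t/τ) with ΔM₀ = 4.434×10^6 − 1.1442×10^7 = −7.008×10^6 mol.
At t = 248000 yr, e^(−t/τ) = e^(−1.124) = 0.3249, so ΔM = −2.277×10^6 mol and M = 1.1442×10^7 − 2.277×10^6 = 9.1653×10^6 mol.

9.17×10^6 mol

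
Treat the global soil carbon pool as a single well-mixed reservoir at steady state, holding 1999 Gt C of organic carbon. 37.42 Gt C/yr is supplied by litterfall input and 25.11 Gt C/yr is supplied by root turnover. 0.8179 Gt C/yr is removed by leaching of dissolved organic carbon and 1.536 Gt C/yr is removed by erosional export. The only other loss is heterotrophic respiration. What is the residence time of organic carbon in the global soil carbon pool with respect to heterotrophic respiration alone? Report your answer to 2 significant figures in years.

33 yr

At steady state ΣF_in = ΣF_out.
ΣF_in = 37.42 + 25.11 = 62.530 Gt C/yr.
Heterotrophic respiration flux = ΣF_in − (0.8179 + 1.536) = 62.530 − 2.354 = 60.18 Gt C/yr.
τ = M / F = 1999 / 60.18 = 33.22 yr.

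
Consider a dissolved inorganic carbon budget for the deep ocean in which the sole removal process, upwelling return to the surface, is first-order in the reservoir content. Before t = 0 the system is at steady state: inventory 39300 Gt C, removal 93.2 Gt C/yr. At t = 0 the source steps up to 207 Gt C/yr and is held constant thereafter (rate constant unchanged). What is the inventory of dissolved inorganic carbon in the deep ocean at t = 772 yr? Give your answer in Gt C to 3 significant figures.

79600 Gt C

The sink rate constant is k = F₀/M₀ = 93.2/39300 = 0.002372 yr⁻¹.
Solving dM/dt = F₁ − kM with M(0) = M₀ gives M(t) = F₁/k + (M₀ − F₁/k)·e^(−kt).
F₁/k = 207/0.002372 = 87286 Gt C; kt = 0.002372 × 772 = 1.831, e^(−kt) = 0.1603.
M(772) = 87286 + (39300 − 87286) × 0.1603 = 87286 − 7692 = 79595 Gt C.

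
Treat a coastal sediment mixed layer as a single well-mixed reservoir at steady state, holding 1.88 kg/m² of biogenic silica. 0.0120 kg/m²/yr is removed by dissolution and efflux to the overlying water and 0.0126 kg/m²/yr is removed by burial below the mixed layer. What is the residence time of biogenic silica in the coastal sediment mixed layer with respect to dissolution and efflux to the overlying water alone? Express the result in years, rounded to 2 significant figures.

160 yr

Residence time with respect to a single sink: τ = M / F_sink.
τ = 1.88 / 0.0120 = 156.7 yr.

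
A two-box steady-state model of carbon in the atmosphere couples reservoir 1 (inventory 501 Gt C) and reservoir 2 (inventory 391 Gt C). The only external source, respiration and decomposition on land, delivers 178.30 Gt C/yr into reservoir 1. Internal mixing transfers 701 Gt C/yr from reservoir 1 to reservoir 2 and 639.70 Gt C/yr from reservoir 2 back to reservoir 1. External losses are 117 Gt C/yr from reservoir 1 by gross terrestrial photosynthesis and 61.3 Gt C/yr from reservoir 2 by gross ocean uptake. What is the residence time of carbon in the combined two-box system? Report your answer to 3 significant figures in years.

Treat the two boxes together as one reservoir: the mixing fluxes between them are internal recycling, so τ = ΣM / Σ(external losses).
M_total = 501 + 391 = 892.00 Gt C.
ΣF_external_out = 117 + 61.3 = 178.30 Gt C/yr.
τ = M_total / ΣF_ext = 892.00 / 178.30 = 5.003 yr.

5.00 yr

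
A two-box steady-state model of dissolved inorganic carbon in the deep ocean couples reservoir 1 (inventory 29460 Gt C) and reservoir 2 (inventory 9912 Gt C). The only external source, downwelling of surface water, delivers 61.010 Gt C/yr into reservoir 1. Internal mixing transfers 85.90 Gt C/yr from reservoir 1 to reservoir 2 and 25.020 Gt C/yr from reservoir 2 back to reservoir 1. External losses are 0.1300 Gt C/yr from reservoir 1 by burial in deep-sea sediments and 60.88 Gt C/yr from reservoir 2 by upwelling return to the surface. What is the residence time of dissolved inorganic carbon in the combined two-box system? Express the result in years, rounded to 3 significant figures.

645 yr

Residence time in the combined system uses the total inventory and the total *external* removal — internal exchanges between the two boxes cancel.
M_total = 29460 + 9912 = 39372 Gt C.
ΣF_external_out = 0.1300 + 60.88 = 61.010 Gt C/yr.
τ = M_total / ΣF_ext = 39372 / 61.010 = 645.3 yr.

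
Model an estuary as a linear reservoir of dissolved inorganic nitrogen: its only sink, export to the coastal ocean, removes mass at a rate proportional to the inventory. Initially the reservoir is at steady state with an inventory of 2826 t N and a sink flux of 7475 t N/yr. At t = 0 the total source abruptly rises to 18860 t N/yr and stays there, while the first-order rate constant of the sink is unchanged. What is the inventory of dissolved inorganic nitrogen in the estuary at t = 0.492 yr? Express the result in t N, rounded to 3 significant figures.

τ = M₀/F₀ = 2826/7475 = 0.3781 yr; rate constant k = 1/τ.
New steady state M_∞ = F₁/k = F₁·τ = 18860 × 0.3781 = 7130.2 t N.
M(t) = M_∞ + (M₀ − M_∞)·e^(−t/τ); t/τ = 0.492/0.3781 = 1.301, so e^(−t/τ) = 0.2722.
M(t) = 7130.2 − 4304 × 0.2722 = 5958.8 t N.

5960 t N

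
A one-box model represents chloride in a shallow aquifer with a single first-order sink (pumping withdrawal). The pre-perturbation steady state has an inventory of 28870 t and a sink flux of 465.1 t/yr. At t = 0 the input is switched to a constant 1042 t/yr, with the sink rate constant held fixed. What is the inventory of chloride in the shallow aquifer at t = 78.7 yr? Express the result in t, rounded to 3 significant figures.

τ = M₀/F₀ = 28870/465.1 = 62.07 yr; rate constant k = 1/τ.
New steady state M_∞ = F₁/k = F₁·τ = 1042 × 62.07 = 64680 t.
M(t) = M_∞ + (M₀ − M_∞)·e^(−t/τ); t/τ = 78.7/62.07 = 1.268, so e^(−t/τ) = 0.2814.
M(t) = 64680 − 35810 × 0.2814 = 54602 t.

54600 t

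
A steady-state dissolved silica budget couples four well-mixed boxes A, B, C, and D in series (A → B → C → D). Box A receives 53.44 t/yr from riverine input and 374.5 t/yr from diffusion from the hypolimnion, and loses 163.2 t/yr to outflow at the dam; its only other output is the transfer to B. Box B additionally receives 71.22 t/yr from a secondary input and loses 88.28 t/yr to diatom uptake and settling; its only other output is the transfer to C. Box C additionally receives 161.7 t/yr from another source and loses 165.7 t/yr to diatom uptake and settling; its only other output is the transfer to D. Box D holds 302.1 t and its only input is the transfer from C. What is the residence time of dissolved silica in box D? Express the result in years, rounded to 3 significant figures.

1.24 yr

Box A: F(A→B) = (53.44 + 374.5) − 163.2 = 264.74 t/yr.
Box B: F(B→C) = (264.74 + 71.22) − 88.28 = 247.68 t/yr.
Box C: F(C→D) = (247.68 + 161.7) − 165.7 = 243.68 t/yr.
Box D throughput = its input = 243.68 t/yr; τ = 302.1 / 243.68 = 1.240 yr.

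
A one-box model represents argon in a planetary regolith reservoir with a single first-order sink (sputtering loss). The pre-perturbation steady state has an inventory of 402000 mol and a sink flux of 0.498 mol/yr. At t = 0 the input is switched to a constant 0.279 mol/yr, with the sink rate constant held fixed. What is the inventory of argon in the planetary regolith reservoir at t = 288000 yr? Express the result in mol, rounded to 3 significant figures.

Residence time τ = M₀/F₀ = 807200 yr. The eventual steady state is M_∞ = M₀·(F₁/F₀) = 402000 × 0.279/0.498 = 225220 mol.
The anomaly ΔM(t) = M(t) − M_∞ decays as ΔM₀·e^(−t/τ) with ΔM₀ = 402000 − 225220 = 176800 mol.
At t = 288000 yr, e^(−t/τ) = e^(−0.3568) = 0.6999, so ΔM = 123700 mol and M = 225220 + 123700 = 348950 mol.

349000 mol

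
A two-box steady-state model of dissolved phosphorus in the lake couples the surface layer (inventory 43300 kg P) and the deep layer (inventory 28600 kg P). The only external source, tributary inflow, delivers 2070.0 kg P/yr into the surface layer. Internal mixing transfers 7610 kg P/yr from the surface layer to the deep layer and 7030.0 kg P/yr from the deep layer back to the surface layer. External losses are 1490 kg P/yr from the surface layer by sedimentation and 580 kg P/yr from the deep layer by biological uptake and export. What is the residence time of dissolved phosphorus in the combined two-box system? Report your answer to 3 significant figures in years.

34.7 yr

Residence time in the combined system uses the total inventory and the total *external* removal — internal exchanges between the two boxes cancel.
M_total = 43300 + 28600 = 71900 kg P.
ΣF_external_out = 1490 + 580 = 2070.0 kg P/yr.
τ = M_total / ΣF_ext = 71900 / 2070.0 = 34.73 yr.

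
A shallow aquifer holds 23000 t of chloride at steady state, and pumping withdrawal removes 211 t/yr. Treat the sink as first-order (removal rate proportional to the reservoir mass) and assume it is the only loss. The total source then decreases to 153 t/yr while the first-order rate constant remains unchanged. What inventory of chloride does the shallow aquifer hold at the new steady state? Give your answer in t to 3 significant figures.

Rate constant k = F/M = 211 / 23000 = 0.009174 yr⁻¹.
At the new steady state, source = k·M_new ⇒ M_new = 153 / 0.009174 = 16680 t.
(Equivalently M_new = M × F_new/F_old = 23000 × 153/211.)

16700 t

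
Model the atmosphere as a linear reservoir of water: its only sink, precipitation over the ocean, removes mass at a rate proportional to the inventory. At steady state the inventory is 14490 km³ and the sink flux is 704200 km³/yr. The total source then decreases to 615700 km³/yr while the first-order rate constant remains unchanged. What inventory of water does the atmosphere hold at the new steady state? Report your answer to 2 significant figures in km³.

Rate constant k = F/M = 704200 / 14490 = 48.60 yr⁻¹.
At the new steady state, source = k·M_new ⇒ M_new = 615700 / 48.60 = 12670 km³.
(Equivalently M_new = M × F_new/F_old = 14490 × 615700/704200.)

13000 km³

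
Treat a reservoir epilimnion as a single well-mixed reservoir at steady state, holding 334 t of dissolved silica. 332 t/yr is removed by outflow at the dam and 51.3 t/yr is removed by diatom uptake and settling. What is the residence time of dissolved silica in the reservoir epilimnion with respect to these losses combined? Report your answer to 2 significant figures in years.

Total removal = 332.0 + 51.30 = 383.30 t/yr.
τ = M / ΣF_out = 334 / 383.30 = 0.8714 yr.

0.87 yr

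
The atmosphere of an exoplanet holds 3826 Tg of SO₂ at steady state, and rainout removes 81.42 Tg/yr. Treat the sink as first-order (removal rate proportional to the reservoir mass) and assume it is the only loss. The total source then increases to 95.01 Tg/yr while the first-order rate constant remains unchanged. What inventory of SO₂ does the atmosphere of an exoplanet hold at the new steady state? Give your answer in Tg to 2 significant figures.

Rate constant k = F/M = 81.42 / 3826 = 0.02128 yr⁻¹.
At the new steady state, source = k·M_new ⇒ M_new = 95.01 / 0.02128 = 4465 Tg.
(Equivalently M_new = M × F_new/F_old = 3826 × 95.01/81.42.)

4500 Tg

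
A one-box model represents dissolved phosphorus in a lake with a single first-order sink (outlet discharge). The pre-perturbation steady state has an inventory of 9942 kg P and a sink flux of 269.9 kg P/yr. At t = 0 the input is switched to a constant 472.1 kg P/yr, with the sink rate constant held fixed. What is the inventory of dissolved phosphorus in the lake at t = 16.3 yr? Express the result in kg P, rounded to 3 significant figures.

12600 kg P

The sink rate constant is k = F₀/M₀ = 269.9/9942 = 0.02715 yr⁻¹.
Solving dM/dt = F₁ − kM with M(0) = M₀ gives M(t) = F₁/k + (M₀ − F₁/k)·e^(−kt).
F₁/k = 472.1/0.02715 = 17390 kg P; kt = 0.02715 × 16.3 = 0.4425, e^(−kt) = 0.6424.
M(16.3) = 17390 + (9942 − 17390) × 0.6424 = 17390 − 4785 = 12605 kg P.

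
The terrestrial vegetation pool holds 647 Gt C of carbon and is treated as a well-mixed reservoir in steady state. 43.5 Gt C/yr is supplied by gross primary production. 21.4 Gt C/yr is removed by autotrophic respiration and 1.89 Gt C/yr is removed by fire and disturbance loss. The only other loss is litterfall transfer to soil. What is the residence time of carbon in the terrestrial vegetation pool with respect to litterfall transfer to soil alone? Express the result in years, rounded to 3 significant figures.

At steady state ΣF_in = ΣF_out.
ΣF_in = 43.500 Gt C/yr.
Litterfall transfer to soil flux = ΣF_in − (21.4 + 1.89) = 43.500 − 23.29 = 20.21 Gt C/yr.
τ = M / F = 647 / 20.21 = 32.01 yr.

32.0 yr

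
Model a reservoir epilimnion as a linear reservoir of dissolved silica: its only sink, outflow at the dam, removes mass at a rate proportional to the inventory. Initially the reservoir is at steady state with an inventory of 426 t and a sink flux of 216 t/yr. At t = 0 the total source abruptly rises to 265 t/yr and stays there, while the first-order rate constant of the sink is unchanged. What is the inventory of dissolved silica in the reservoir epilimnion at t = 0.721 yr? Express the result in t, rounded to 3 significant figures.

456 t

τ = M₀/F₀ = 426/216 = 1.972 yr; rate constant k = 1/τ.
New steady state M_∞ = F₁/k = F₁·τ = 265 × 1.972 = 522.64 t.
M(t) = M_∞ + (M₀ − M_∞)·e^(−t/τ); t/τ = 0.721/1.972 = 0.3656, so e^(−t/τ) = 0.6938.
M(t) = 522.64 − 96.64 × 0.6938 = 455.59 t.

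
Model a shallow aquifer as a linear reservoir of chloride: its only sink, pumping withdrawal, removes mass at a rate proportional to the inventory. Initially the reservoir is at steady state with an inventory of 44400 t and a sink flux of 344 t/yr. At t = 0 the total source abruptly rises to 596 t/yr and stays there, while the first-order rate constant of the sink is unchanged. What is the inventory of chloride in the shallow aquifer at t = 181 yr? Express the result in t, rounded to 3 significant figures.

68900 t

τ = M₀/F₀ = 44400/344 = 129.1 yr; rate constant k = 1/τ.
New steady state M_∞ = F₁/k = F₁·τ = 596 × 129.1 = 76926 t.
M(t) = M_∞ + (M₀ − M_∞)·e^(−t/τ); t/τ = 181/129.1 = 1.402, so e^(−t/τ) = 0.2460.
M(t) = 76926 − 32530 × 0.2460 = 68924 t.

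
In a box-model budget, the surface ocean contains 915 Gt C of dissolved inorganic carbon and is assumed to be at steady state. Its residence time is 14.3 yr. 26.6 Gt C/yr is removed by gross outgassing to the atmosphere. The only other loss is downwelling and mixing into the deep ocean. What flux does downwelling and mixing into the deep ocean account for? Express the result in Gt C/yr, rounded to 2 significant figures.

37 Gt C/yr

Total removal F = M/τ = 915 / 14.3 = 63.99 Gt C/yr.
Downwelling and mixing into the deep ocean = F − (26.6) = 63.99 − 26.60 = 37.39 Gt C/yr.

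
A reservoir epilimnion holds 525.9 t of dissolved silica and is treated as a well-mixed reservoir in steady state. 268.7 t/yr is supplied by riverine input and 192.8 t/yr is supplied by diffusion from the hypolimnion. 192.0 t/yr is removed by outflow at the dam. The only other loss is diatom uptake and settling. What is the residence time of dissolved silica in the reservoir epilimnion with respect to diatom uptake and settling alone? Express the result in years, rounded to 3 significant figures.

1.95 yr

At steady state ΣF_in = ΣF_out.
ΣF_in = 268.7 + 192.8 = 461.50 t/yr.
Diatom uptake and settling flux = ΣF_in − (192.0) = 461.50 − 192.0 = 269.5 t/yr.
τ = M / F = 525.9 / 269.5 = 1.951 yr.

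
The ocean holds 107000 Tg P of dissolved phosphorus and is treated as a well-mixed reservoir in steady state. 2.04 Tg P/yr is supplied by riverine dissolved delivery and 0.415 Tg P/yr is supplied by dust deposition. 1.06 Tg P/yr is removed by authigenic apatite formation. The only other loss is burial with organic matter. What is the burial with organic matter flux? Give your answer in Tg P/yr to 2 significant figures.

1.4 Tg P/yr

At steady state ΣF_in = ΣF_out.
ΣF_in = 2.04 + 0.415 = 2.4550 Tg P/yr.
Burial with organic matter flux = ΣF_in − (1.06) = 2.4550 − 1.060 = 1.395 Tg P/yr.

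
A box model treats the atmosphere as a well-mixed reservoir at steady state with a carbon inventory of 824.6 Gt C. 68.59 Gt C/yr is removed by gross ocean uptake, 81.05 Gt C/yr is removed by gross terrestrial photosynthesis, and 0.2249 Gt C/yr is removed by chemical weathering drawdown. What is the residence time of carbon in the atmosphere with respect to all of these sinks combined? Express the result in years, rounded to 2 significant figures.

Total removal flux = 68.59 + 81.05 + 0.2249 = 149.86 Gt C/yr.
τ = M / ΣF_out = 824.6 / 149.86 = 5.502 yr.

5.5 yr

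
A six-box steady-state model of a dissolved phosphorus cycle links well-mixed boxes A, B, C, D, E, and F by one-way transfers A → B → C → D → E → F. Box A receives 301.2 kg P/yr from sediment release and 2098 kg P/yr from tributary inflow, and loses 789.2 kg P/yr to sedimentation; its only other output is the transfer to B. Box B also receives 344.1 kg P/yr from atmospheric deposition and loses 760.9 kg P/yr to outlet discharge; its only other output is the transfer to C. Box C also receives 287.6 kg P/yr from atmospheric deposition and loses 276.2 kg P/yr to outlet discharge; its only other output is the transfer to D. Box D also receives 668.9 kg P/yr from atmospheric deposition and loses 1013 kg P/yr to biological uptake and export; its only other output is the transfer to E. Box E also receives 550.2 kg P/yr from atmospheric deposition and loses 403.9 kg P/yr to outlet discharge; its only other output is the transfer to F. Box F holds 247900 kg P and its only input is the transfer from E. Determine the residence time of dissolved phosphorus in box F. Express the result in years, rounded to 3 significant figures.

246 yr

Box A: F(A→B) = (301.2 + 2098) − 789.2 = 1610.0 kg P/yr.
Box B: F(B→C) = (1610.0 + 344.1) − 760.9 = 1193.2 kg P/yr.
Box C: F(C→D) = (1193.2 + 287.6) − 276.2 = 1204.6 kg P/yr.
Box D: F(D→E) = (1204.6 + 668.9) − 1013 = 860.50 kg P/yr.
Box E: F(E→F) = (860.50 + 550.2) − 403.9 = 1006.8 kg P/yr.
Box F throughput = its input = 1006.8 kg P/yr; τ = 247900 / 1006.8 = 246.2 yr.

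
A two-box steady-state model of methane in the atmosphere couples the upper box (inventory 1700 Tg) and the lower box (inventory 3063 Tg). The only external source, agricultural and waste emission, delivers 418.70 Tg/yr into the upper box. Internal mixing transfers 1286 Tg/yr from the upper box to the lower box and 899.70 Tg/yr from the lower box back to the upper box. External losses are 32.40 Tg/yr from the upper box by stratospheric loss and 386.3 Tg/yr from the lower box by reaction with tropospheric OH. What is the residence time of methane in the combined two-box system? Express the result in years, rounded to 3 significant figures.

Treat the two boxes together as one reservoir: the mixing fluxes between them are internal recycling, so τ = ΣM / Σ(external losses).
M_total = 1700 + 3063 = 4763.0 Tg.
ΣF_external_out = 32.40 + 386.3 = 418.70 Tg/yr.
τ = M_total / ΣF_ext = 4763.0 / 418.70 = 11.38 yr.

11.4 yr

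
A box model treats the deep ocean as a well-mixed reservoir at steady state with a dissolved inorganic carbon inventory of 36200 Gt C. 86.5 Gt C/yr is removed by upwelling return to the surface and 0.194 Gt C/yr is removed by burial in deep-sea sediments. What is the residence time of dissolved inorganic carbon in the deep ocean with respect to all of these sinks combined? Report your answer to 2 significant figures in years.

420 yr

Total removal flux = 86.5 + 0.194 = 86.694 Gt C/yr.
τ = M / ΣF_out = 36200 / 86.694 = 417.6 yr.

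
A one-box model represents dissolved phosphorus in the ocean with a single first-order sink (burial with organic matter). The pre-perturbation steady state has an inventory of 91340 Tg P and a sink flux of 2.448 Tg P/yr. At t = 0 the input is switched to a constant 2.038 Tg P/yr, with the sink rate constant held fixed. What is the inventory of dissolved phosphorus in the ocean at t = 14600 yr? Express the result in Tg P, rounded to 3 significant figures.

The sink rate constant is k = F₀/M₀ = 2.448/91340 = 2.680×10^-5 yr⁻¹.
Solving dM/dt = F₁ − kM with M(0) = M₀ gives M(t) = F₁/k + (M₀ − F₁/k)·e^(−kt).
F₁/k = 2.038/2.680×10^-5 = 76042 Tg P; kt = 2.680×10^-5 × 14600 = 0.3913, e^(−kt) = 0.6762.
M(14600) = 76042 + (91340 − 76042) × 0.6762 = 76042 + 10340 = 86386 Tg P.

86400 Tg P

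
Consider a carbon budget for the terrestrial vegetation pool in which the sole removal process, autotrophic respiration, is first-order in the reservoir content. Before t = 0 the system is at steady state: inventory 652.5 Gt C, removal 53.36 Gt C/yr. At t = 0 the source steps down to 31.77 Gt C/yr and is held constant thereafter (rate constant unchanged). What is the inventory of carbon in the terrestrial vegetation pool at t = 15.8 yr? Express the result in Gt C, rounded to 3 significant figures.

461 Gt C

Residence time τ = M₀/F₀ = 12.23 yr. The eventual steady state is M_∞ = M₀·(F₁/F₀) = 652.5 × 31.77/53.36 = 388.49 Gt C.
The anomaly ΔM(t) = M(t) − M_∞ decays as ΔM₀·e^(−t/τ) with ΔM₀ = 652.5 − 388.49 = 264.0 Gt C.
At t = 15.8 yr, e^(−t/τ) = e^(−1.292) = 0.2747, so ΔM = 72.52 Gt C and M = 388.49 + 72.52 = 461.01 Gt C.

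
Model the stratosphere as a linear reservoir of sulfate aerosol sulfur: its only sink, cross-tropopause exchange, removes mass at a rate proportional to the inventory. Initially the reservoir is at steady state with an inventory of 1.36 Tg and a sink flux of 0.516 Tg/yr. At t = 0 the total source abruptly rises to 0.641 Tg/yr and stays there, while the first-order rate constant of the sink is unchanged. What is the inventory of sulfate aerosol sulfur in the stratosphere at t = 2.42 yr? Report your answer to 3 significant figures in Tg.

1.56 Tg

Residence time τ = M₀/F₀ = 2.636 yr. The eventual steady state is M_∞ = M₀·(F₁/F₀) = 1.36 × 0.641/0.516 = 1.6895 Tg.
The anomaly ΔM(t) = M(t) − M_∞ decays as ΔM₀·e^(−t/τ) with ΔM₀ = 1.36 − 1.6895 = −0.3295 Tg.
At t = 2.42 yr, e^(−t/τ) = e^(−0.9182) = 0.3992, so ΔM = −0.1315 Tg and M = 1.6895 − 0.1315 = 1.5579 Tg.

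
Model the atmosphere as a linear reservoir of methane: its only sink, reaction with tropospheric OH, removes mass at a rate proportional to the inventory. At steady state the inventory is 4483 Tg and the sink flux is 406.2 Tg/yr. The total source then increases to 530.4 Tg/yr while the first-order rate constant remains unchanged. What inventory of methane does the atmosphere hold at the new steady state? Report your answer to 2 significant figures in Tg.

5900 Tg

Rate constant k = F/M = 406.2 / 4483 = 0.09061 yr⁻¹.
At the new steady state, source = k·M_new ⇒ M_new = 530.4 / 0.09061 = 5854 Tg.
(Equivalently M_new = M × F_new/F_old = 4483 × 530.4/406.2.)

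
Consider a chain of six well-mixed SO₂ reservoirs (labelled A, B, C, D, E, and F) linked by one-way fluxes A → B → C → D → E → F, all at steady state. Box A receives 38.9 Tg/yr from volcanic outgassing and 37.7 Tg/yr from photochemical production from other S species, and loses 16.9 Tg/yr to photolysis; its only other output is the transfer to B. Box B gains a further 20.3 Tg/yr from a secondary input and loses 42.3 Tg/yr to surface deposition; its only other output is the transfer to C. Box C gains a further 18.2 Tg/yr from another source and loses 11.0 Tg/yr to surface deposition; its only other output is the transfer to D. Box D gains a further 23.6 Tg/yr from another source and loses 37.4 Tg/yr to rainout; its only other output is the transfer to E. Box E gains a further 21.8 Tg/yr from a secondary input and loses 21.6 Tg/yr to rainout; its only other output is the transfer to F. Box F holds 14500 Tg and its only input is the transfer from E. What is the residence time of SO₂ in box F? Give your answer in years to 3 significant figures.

463 yr

Box A: F(A→B) = (38.9 + 37.7) − 16.9 = 59.700 Tg/yr.
Box B: F(B→C) = (59.700 + 20.3) − 42.3 = 37.700 Tg/yr.
Box C: F(C→D) = (37.700 + 18.2) − 11.0 = 44.900 Tg/yr.
Box D: F(D→E) = (44.900 + 23.6) − 37.4 = 31.100 Tg/yr.
Box E: F(E→F) = (31.100 + 21.8) − 21.6 = 31.300 Tg/yr.
Box F throughput = its input = 31.300 Tg/yr; τ = 14500 / 31.300 = 463.3 yr.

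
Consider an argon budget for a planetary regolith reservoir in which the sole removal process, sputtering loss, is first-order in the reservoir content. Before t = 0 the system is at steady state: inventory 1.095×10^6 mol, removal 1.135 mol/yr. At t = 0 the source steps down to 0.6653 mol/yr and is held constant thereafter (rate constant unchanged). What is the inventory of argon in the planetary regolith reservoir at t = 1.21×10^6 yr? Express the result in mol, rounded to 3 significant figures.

771000 mol

Residence time τ = M₀/F₀ = 964800 yr. The eventual steady state is M_∞ = M₀·(F₁/F₀) = 1.095×10^6 × 0.6653/1.135 = 641850 mol.
The anomaly ΔM(t) = M(t) − M_∞ decays as ΔM₀·e^(−t/τ) with ΔM₀ = 1.095×10^6 − 641850 = 453100 mol.
At t = 1.21×10^6 yr, e^(−t/τ) = e^(−1.254) = 0.2853, so ΔM = 129300 mol and M = 641850 + 129300 = 771140 mol.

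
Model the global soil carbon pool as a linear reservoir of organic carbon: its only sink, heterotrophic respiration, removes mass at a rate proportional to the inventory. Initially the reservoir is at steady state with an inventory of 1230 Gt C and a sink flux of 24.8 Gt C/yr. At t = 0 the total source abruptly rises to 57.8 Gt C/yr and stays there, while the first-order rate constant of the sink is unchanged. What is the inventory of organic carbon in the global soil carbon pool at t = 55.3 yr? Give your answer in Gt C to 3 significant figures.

2330 Gt C

τ = M₀/F₀ = 1230/24.8 = 49.60 yr; rate constant k = 1/τ.
New steady state M_∞ = F₁/k = F₁·τ = 57.8 × 49.60 = 2866.7 Gt C.
M(t) = M_∞ + (M₀ − M_∞)·e^(−t/τ); t/τ = 55.3/49.60 = 1.115, so e^(−t/τ) = 0.3279.
M(t) = 2866.7 − 1637 × 0.3279 = 2330.0 Gt C.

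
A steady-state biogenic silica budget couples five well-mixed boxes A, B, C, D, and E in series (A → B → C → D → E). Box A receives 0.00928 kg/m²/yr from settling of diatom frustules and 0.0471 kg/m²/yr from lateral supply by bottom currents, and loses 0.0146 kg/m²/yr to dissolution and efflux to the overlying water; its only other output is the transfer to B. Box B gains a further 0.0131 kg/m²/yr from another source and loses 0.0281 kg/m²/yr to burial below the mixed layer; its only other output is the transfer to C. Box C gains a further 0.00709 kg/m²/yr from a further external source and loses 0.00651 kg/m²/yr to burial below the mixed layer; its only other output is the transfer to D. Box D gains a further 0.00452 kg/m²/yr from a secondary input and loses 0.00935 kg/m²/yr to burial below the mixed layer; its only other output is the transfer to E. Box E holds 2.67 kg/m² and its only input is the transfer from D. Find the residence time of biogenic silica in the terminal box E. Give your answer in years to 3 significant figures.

119 yr

Box A: F(A→B) = (0.00928 + 0.0471) − 0.0146 = 0.041780 kg/m²/yr.
Box B: F(B→C) = (0.041780 + 0.0131) − 0.0281 = 0.026780 kg/m²/yr.
Box C: F(C→D) = (0.026780 + 0.00709) − 0.00651 = 0.027360 kg/m²/yr.
Box D: F(D→E) = (0.027360 + 0.00452) − 0.00935 = 0.022530 kg/m²/yr.
Box E throughput = its input = 0.022530 kg/m²/yr; τ = 2.67 / 0.022530 = 118.5 yr.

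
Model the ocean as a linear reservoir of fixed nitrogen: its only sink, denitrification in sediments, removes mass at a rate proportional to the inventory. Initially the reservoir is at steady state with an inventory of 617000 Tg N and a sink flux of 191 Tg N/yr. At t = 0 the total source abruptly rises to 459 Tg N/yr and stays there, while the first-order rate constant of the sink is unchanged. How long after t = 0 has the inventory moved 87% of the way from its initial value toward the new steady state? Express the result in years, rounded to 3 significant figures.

6590 yr

τ = M₀/F₀ = 617000/191 = 3230 yr.
The remaining gap fraction is e^(−t/τ); 87% covered ⇒ e^(−t/τ) = 0.130.
t = −τ ln(0.130) = 3230 × 2.040 = 6591 yr.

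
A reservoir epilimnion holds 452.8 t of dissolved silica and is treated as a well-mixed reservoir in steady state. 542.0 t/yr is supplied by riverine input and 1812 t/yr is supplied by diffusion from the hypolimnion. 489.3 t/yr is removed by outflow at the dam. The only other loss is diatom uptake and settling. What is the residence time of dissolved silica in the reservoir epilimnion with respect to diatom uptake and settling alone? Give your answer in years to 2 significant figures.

At steady state ΣF_in = ΣF_out.
ΣF_in = 542.0 + 1812 = 2354.0 t/yr.
Diatom uptake and settling flux = ΣF_in − (489.3) = 2354.0 − 489.3 = 1865 t/yr.
τ = M / F = 452.8 / 1865 = 0.2428 yr.

0.24 yr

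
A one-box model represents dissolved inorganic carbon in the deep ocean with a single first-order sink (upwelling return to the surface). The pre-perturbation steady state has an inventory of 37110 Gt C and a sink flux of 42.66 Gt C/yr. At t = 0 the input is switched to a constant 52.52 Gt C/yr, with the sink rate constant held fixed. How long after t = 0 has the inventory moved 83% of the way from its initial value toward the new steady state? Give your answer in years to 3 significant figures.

1540 yr

τ = M₀/F₀ = 37110/42.66 = 869.9 yr.
The remaining gap fraction is e^(−t/τ); 83% covered ⇒ e^(−t/τ) = 0.170.
t = −τ ln(0.170) = 869.9 × 1.772 = 1541 yr.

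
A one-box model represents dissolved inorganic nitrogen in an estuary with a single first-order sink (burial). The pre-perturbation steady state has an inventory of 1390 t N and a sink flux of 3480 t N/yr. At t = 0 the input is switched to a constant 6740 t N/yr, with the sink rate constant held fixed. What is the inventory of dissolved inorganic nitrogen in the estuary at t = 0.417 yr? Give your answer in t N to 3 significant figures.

τ = M₀/F₀ = 1390/3480 = 0.3994 yr; rate constant k = 1/τ.
New steady state M_∞ = F₁/k = F₁·τ = 6740 × 0.3994 = 2692.1 t N.
M(t) = M_∞ + (M₀ − M_∞)·e^(−t/τ); t/τ = 0.417/0.3994 = 1.044, so e^(−t/τ) = 0.3520.
M(t) = 2692.1 − 1302 × 0.3520 = 2233.7 t N.

2230 t N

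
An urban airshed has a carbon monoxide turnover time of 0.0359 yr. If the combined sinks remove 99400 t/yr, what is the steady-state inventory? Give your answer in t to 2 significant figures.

τ = M/F ⇒ M = τ × F = 0.0359 × 99400 = 3568 t.

3600 t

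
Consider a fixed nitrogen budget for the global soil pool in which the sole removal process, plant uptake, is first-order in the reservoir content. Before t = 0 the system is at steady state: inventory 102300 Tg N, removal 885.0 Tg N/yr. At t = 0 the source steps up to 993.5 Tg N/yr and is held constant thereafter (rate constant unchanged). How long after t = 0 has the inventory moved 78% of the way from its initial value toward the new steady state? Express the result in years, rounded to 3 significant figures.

175 yr

τ = M₀/F₀ = 102300/885.0 = 115.6 yr.
The remaining gap fraction is e^(−t/τ); 78% covered ⇒ e^(−t/τ) = 0.220.
t = −τ ln(0.220) = 115.6 × 1.514 = 175.0 yr.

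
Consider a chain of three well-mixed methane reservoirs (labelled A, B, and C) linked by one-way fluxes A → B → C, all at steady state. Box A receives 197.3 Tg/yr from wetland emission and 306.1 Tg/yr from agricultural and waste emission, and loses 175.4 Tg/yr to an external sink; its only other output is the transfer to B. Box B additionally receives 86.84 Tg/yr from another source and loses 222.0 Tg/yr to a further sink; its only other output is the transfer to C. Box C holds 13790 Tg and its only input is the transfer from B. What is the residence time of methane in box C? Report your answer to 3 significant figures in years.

Box A: F(A→B) = (197.3 + 306.1) − 175.4 = 328.00 Tg/yr.
Box B: F(B→C) = (328.00 + 86.84) − 222.0 = 192.84 Tg/yr.
Box C throughput = its input = 192.84 Tg/yr; τ = 13790 / 192.84 = 71.51 yr.

71.5 yr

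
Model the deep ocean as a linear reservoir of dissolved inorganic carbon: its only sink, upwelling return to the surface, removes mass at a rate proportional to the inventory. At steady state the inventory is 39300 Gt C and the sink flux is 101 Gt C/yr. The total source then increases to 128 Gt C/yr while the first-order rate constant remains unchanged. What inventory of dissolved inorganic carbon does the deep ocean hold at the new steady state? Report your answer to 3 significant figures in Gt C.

Rate constant k = F/M = 101 / 39300 = 0.002570 yr⁻¹.
At the new steady state, source = k·M_new ⇒ M_new = 128 / 0.002570 = 49810 Gt C.
(Equivalently M_new = M × F_new/F_old = 39300 × 128/101.)

49800 Gt C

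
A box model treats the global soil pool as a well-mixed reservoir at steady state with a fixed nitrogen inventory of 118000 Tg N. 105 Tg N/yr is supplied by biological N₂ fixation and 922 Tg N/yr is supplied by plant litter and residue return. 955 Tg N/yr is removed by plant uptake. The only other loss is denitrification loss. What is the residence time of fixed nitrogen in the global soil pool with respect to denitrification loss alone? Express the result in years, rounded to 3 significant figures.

1640 yr

At steady state ΣF_in = ΣF_out.
ΣF_in = 105 + 922 = 1027.0 Tg N/yr.
Denitrification loss flux = ΣF_in − (955) = 1027.0 − 955.0 = 72.00 Tg N/yr.
τ = M / F = 118000 / 72.00 = 1639 yr.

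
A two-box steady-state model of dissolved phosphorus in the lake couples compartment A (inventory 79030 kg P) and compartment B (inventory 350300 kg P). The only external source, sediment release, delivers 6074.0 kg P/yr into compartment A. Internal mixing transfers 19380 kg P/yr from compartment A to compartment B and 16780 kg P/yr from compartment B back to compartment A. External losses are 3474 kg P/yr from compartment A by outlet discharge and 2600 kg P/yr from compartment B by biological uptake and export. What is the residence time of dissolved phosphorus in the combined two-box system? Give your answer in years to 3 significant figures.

70.7 yr

For the system as a whole, the A↔B exchange is internal and contributes nothing to the throughput; only the external sinks remove mass.
M_total = 79030 + 350300 = 429330 kg P.
ΣF_external_out = 3474 + 2600 = 6074.0 kg P/yr.
τ = M_total / ΣF_ext = 429330 / 6074.0 = 70.68 yr.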